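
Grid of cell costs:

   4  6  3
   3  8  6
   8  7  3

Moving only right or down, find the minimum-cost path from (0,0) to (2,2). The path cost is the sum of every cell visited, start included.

22

One optimal route is (0,0)→(0,1)→(0,2)→(1,2)→(2,2).
Its cost is 4 + 6 + 3 + 6 + 3 = 22.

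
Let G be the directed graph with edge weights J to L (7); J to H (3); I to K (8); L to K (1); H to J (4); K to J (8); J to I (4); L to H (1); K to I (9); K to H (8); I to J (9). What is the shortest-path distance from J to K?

8

Candidate routes:
J -> I -> K: 4 + 8 = 12
J -> L -> K: 7 + 1 = 8
Shortest: 8.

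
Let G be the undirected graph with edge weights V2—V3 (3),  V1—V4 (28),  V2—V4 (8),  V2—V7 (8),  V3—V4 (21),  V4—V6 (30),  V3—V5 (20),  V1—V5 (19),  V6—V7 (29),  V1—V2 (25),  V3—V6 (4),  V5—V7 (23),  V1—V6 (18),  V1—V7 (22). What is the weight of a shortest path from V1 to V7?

A few of the V1→V7 routes:
V1-V2-V7: 25 + 8 = 33
V1-V7: 22
V1-V6-V3-V2-V7: 18 + 4 + 3 + 8 = 33
Shortest: 22.

22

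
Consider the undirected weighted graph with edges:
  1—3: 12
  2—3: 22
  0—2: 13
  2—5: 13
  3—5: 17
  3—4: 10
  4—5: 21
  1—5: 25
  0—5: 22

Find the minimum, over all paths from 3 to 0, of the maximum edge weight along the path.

Some routes from 3 to 0:
3 → 2 → 0: max(22, 13) = 22
3 → 4 → 5 → 2 → 0: max(10, 21, 13, 13) = 21
3 → 5 → 2 → 0: max(17, 13, 13) = 17
3 → 4 → 5 → 0: max(10, 21, 22) = 22
3 → 2 → 5 → 0: max(22, 13, 22) = 22
The minimum achievable maximum is 17.

17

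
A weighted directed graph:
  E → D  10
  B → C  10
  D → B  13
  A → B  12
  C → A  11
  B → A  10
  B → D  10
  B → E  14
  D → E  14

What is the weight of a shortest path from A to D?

22

Paths from A to D:
A→B→E→D: 12 + 14 + 10 = 36
A→B→D: 12 + 10 = 22
Best route has total 22.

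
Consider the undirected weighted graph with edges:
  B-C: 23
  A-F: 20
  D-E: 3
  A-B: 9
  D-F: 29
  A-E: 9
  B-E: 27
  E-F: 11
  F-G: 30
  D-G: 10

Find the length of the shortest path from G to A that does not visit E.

Paths from G to A avoiding E:
G-D-F-A: 10 + 29 + 20 = 59
G-F-A: 30 + 20 = 50
Shortest: 50.

50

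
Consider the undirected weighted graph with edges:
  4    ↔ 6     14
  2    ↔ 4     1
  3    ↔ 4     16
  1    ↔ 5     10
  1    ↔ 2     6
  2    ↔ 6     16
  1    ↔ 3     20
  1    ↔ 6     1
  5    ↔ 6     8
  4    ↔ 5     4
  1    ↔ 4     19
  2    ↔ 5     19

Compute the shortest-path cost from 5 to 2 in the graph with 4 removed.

Routes from 5 to 2 avoiding 4:
5 → 2: 19
5 → 1 → 6 → 2: 10 + 1 + 16 = 27
5 → 1 → 2: 10 + 6 = 16
5 → 6 → 1 → 2: 8 + 1 + 6 = 15
5 → 6 → 2: 8 + 16 = 24
The minimum is 15.

15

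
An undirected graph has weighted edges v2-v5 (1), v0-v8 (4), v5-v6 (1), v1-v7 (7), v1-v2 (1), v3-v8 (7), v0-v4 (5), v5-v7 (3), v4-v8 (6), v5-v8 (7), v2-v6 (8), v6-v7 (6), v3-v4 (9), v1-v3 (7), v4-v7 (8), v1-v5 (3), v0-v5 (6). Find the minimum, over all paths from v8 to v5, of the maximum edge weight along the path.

6

Comparing a few candidate routes:
v8-v4-v0-v5: max(6, 5, 6) = 6
v8-v0-v5: max(4, 6) = 6
v8-v3-v1-v5: max(7, 7, 3) = 7
The minimum achievable maximum is 6.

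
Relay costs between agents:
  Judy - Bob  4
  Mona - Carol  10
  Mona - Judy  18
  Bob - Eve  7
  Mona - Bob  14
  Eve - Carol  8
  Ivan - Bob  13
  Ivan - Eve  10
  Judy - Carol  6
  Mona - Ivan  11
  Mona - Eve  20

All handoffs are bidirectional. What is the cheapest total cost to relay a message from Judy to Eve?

Checking several routes:
Judy → Bob → Eve: 4 + 7 = 11
Judy → Mona → Carol → Eve: 18 + 10 + 8 = 36
Judy → Carol → Mona → Eve: 6 + 10 + 20 = 36
Judy → Bob → Mona → Carol → Eve: 4 + 14 + 10 + 8 = 36
Judy → Carol → Eve: 6 + 8 = 14
Judy → Bob → Ivan → Eve: 4 + 13 + 10 = 27
The minimum is 11.

11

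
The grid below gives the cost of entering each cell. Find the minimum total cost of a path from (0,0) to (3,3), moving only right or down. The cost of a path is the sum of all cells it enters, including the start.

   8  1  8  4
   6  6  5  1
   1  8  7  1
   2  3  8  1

Best path: r0c0 r0c1 r1c1 r1c2 r1c3 r2c3 r3c3
Cost: 8 + 1 + 6 + 5 + 1 + 1 + 1 = 23

23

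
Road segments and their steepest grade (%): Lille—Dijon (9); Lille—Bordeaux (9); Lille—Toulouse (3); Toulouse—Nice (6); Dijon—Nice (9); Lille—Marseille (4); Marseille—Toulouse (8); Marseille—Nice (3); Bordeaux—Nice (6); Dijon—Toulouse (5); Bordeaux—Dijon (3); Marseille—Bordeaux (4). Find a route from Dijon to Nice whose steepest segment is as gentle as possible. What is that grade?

Some routes from Dijon to Nice:
Dijon → Bordeaux → Marseille → Lille → Toulouse → Nice: max(3, 4, 4, 3, 6) = 6
Dijon → Bordeaux → Nice: max(3, 6) = 6
Dijon → Toulouse → Lille → Marseille → Nice: max(5, 3, 4, 3) = 5
Dijon → Toulouse → Nice: max(5, 6) = 6
Dijon → Bordeaux → Marseille → Nice: max(3, 4, 3) = 4
Dijon → Toulouse → Lille → Marseille → Bordeaux → Nice: max(5, 3, 4, 4, 6) = 6
The minimum achievable maximum is 4%.

4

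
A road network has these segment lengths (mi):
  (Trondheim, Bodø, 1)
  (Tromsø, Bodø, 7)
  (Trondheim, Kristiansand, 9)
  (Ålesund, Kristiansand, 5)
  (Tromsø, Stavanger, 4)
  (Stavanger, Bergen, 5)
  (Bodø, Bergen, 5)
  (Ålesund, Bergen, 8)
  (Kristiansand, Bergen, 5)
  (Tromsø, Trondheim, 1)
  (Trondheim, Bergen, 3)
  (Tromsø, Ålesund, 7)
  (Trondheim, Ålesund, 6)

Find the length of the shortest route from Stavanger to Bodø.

6

Checking several routes:
Stavanger -> Bergen -> Trondheim -> Bodø: 5 + 3 + 1 = 9
Stavanger -> Tromsø -> Trondheim -> Bodø: 4 + 1 + 1 = 6
Stavanger -> Bergen -> Bodø: 5 + 5 = 10
The minimum is 6 mi.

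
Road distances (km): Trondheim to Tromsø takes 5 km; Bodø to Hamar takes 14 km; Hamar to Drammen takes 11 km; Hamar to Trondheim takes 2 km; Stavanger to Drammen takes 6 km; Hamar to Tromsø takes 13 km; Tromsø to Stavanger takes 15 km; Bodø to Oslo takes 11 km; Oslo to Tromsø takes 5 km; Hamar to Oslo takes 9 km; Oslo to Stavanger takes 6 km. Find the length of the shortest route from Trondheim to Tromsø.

Comparing a few candidate routes:
Trondheim→Hamar→Drammen→Stavanger→Oslo→Tromsø: 2 + 11 + 6 + 6 + 5 = 30
Trondheim→Hamar→Oslo→Stavanger→Tromsø: 2 + 9 + 6 + 15 = 32
Trondheim→Tromsø: 5
Trondheim→Hamar→Tromsø: 2 + 13 = 15
Trondheim→Hamar→Bodø→Oslo→Tromsø: 2 + 14 + 11 + 5 = 32
Trondheim→Hamar→Oslo→Tromsø: 2 + 9 + 5 = 16
Shortest: 5 km.

5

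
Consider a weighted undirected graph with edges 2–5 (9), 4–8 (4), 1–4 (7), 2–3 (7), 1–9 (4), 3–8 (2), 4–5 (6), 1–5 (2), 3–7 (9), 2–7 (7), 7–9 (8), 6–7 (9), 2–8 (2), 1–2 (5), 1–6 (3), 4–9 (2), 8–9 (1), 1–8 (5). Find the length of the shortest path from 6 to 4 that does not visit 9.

10

Comparing a few candidate routes:
6-1-8-4: 3 + 5 + 4 = 12
6-1-5-4: 3 + 2 + 6 = 11
6-1-4: 3 + 7 = 10
Shortest: 10.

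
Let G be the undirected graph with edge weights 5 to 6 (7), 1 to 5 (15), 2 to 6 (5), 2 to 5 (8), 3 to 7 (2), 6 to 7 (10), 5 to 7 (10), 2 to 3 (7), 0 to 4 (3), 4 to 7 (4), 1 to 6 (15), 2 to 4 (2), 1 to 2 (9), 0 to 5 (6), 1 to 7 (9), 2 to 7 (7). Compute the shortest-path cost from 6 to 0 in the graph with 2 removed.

Checking several routes:
6-5-7-4-0: 7 + 10 + 4 + 3 = 24
6-1-7-4-0: 15 + 9 + 4 + 3 = 31
6-7-5-0: 10 + 10 + 6 = 26
6-1-5-0: 15 + 15 + 6 = 36
6-5-0: 7 + 6 = 13
6-7-4-0: 10 + 4 + 3 = 17
Best route has total 13.

13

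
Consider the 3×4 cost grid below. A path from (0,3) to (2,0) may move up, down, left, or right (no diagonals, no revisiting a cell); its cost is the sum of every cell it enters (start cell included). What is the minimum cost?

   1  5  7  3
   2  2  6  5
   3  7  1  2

21

Best path: r0c3 r0c2 r0c1 r0c0 r1c0 r2c0
Cost: 3 + 7 + 5 + 1 + 2 + 3 = 21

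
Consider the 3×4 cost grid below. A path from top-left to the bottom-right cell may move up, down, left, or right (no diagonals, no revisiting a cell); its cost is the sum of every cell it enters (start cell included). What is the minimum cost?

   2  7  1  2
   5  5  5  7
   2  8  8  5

One optimal route is [0,0] [0,1] [0,2] [0,3] [1,3] [2,3].
Its cost is 2 + 7 + 1 + 2 + 7 + 5 = 24.

24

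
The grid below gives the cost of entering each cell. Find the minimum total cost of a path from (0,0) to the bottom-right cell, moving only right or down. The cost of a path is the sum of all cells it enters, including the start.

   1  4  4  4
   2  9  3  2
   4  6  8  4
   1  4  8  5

23

Cheapest: (0,0) (0,1) (0,2) (1,2) (1,3) (2,3) (3,3)
  1 + 4 + 4 + 3 + 2 + 4 + 5 = 23
(Top row then right column would cost 24.)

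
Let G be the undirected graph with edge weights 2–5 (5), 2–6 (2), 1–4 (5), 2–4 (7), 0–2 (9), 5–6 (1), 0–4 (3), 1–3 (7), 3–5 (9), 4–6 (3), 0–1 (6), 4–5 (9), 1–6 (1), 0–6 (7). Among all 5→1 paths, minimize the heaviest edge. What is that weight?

1

Checking several routes:
5→2→6→4→1: max(5, 2, 3, 5) = 5
5→6→1: max(1, 1) = 1
5→6→4→1: max(1, 3, 5) = 5
Best route has worst link 1.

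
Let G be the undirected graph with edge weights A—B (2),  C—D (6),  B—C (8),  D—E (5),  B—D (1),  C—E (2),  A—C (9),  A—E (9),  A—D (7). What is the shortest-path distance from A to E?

8

Some routes from A to E:
A → E: 9
A → B → C → E: 2 + 8 + 2 = 12
A → B → D → E: 2 + 1 + 5 = 8
A → D → E: 7 + 5 = 12
A → B → D → C → E: 2 + 1 + 6 + 2 = 11
A → C → E: 9 + 2 = 11
The minimum is 8.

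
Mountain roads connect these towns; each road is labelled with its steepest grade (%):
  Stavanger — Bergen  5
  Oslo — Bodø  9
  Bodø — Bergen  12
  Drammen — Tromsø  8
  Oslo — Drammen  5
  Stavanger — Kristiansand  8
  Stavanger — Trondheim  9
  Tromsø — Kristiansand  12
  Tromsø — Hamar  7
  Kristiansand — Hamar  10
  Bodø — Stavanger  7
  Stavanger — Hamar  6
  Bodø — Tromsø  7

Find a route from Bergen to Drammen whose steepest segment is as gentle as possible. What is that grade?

8

Some routes from Bergen to Drammen:
Bergen-Stavanger-Bodø-Oslo-Drammen: max(5, 7, 9, 5) = 9
Bergen-Stavanger-Hamar-Tromsø-Drammen: max(5, 6, 7, 8) = 8
Bergen-Stavanger-Hamar-Tromsø-Bodø-Oslo-Drammen: max(5, 6, 7, 7, 9, 5) = 9
Bergen-Stavanger-Bodø-Tromsø-Drammen: max(5, 7, 7, 8) = 8
Bergen-Stavanger-Kristiansand-Hamar-Tromsø-Drammen: max(5, 8, 10, 7, 8) = 10
The minimum achievable maximum is 8%.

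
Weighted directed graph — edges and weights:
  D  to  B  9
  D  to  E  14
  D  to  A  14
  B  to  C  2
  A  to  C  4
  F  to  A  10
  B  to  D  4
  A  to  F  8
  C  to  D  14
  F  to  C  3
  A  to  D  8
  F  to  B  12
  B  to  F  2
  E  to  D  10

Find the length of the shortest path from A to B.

17

Paths from A to B:
A→D→B: 8 + 9 = 17
A→F→B: 8 + 12 = 20
A→F→C→D→B: 8 + 3 + 14 + 9 = 34
A→C→D→B: 4 + 14 + 9 = 27
Shortest: 17.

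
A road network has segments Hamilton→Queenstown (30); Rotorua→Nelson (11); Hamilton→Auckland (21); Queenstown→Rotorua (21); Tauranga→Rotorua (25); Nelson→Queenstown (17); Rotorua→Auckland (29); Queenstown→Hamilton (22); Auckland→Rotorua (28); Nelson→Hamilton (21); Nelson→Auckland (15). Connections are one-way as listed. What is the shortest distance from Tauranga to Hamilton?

57

Routes from Tauranga to Hamilton:
Tauranga - Rotorua - Nelson - Hamilton: 25 + 11 + 21 = 57
Tauranga - Rotorua - Nelson - Queenstown - Hamilton: 25 + 11 + 17 + 22 = 75
Best route has total 57 mi.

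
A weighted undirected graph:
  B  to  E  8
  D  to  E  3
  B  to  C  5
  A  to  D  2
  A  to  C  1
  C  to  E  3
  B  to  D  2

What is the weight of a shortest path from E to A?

Comparing a few candidate routes:
E -> D -> B -> C -> A: 3 + 2 + 5 + 1 = 11
E -> C -> A: 3 + 1 = 4
E -> D -> A: 3 + 2 = 5
E -> C -> B -> D -> A: 3 + 5 + 2 + 2 = 12
E -> B -> D -> A: 8 + 2 + 2 = 12
Shortest: 4.

4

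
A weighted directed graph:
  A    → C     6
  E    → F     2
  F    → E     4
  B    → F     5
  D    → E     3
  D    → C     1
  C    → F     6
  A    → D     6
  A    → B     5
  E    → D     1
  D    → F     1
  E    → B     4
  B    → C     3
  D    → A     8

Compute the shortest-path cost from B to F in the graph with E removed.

5

Candidate routes:
B -> F: 5
B -> C -> F: 3 + 6 = 9
Shortest: 5.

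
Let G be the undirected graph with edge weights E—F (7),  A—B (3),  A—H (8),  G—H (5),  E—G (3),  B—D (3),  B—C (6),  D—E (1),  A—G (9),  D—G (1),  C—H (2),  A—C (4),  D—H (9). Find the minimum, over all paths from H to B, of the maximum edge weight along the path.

4

Some routes from H to B:
H-A-C-B: max(8, 4, 6) = 8
H-G-D-B: max(5, 1, 3) = 5
H-C-A-B: max(2, 4, 3) = 4
H-C-B: max(2, 6) = 6
H-G-E-D-B: max(5, 3, 1, 3) = 5
Smallest bottleneck: 4.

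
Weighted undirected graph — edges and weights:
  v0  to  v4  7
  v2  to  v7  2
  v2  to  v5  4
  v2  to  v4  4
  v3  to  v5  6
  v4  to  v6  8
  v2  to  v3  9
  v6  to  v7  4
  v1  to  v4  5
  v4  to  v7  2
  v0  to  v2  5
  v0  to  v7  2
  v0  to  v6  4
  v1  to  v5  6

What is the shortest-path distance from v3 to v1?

12

Checking several routes:
v3 - v5 - v2 - v4 - v1: 6 + 4 + 4 + 5 = 19
v3 - v2 - v7 - v4 - v1: 9 + 2 + 2 + 5 = 18
v3 - v2 - v4 - v1: 9 + 4 + 5 = 18
v3 - v5 - v2 - v7 - v4 - v1: 6 + 4 + 2 + 2 + 5 = 19
v3 - v5 - v1: 6 + 6 = 12
Best route has total 12.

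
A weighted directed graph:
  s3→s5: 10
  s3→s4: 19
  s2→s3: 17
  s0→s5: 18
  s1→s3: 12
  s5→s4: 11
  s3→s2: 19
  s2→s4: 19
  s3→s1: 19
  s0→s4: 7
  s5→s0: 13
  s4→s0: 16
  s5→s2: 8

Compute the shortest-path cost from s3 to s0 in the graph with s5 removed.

35

Routes from s3 to s0 avoiding s5:
s3 → s2 → s4 → s0: 19 + 19 + 16 = 54
s3 → s4 → s0: 19 + 16 = 35
The minimum is 35.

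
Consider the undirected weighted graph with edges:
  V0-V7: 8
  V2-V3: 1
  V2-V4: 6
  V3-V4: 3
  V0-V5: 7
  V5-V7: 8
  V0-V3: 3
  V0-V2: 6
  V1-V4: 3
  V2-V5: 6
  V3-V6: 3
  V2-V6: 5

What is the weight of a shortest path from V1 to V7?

Comparing a few candidate routes:
V1 - V4 - V3 - V2 - V0 - V7: 3 + 3 + 1 + 6 + 8 = 21
V1 - V4 - V3 - V0 - V7: 3 + 3 + 3 + 8 = 17
V1 - V4 - V3 - V2 - V5 - V7: 3 + 3 + 1 + 6 + 8 = 21
Best route has total 17.

17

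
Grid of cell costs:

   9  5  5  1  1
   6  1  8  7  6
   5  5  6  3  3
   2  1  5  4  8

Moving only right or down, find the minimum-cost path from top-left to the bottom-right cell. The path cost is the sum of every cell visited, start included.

38

One optimal route is (0,0) -> (0,1) -> (0,2) -> (0,3) -> (0,4) -> (1,4) -> (2,4) -> (3,4).
Its cost is 9 + 5 + 5 + 1 + 1 + 6 + 3 + 8 = 38.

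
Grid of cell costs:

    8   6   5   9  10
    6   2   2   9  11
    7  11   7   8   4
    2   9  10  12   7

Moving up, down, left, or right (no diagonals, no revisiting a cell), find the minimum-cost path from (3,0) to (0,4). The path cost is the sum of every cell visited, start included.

43

Best path: (3,0)→(2,0)→(1,0)→(1,1)→(1,2)→(0,2)→(0,3)→(0,4)
Cost: 2 + 7 + 6 + 2 + 2 + 5 + 9 + 10 = 43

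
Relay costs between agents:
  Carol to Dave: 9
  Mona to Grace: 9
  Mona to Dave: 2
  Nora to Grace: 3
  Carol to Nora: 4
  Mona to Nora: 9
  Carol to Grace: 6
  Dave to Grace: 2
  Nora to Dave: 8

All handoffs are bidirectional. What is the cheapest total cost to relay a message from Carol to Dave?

8

Comparing a few candidate routes:
Carol → Grace → Dave: 6 + 2 = 8
Carol → Dave: 9
Carol → Nora → Grace → Dave: 4 + 3 + 2 = 9
Best route has total 8.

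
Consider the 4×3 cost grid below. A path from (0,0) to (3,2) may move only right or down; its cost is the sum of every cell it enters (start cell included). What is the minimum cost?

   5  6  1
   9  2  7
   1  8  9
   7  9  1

29

Path (0,0) (0,1) (0,2) (1,2) (2,2) (3,2): 5 + 6 + 1 + 7 + 9 + 1 = 29.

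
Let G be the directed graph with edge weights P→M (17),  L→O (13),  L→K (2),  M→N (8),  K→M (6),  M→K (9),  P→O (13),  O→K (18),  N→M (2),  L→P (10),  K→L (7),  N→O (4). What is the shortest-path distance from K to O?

Candidate routes:
K → L → P → M → N → O: 7 + 10 + 17 + 8 + 4 = 46
K → L → P → O: 7 + 10 + 13 = 30
K → M → N → O: 6 + 8 + 4 = 18
K → L → O: 7 + 13 = 20
Best route has total 18.

18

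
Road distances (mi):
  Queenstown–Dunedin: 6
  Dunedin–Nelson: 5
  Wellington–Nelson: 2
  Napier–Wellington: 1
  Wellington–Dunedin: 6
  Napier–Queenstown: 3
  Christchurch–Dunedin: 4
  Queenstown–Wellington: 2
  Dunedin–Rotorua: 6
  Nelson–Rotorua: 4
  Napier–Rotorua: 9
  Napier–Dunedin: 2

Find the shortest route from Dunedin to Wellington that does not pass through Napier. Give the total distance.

Some routes from Dunedin to Wellington avoiding Napier:
Dunedin→Queenstown→Wellington: 6 + 2 = 8
Dunedin→Nelson→Wellington: 5 + 2 = 7
Dunedin→Wellington: 6
The minimum is 6 mi.

6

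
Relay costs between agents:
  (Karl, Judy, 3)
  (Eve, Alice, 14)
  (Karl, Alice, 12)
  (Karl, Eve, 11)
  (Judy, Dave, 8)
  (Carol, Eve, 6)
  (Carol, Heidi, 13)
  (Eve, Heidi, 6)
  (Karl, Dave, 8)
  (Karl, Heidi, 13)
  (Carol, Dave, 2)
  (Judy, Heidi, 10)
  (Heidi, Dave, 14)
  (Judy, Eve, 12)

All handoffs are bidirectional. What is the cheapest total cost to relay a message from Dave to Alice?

Comparing a few candidate routes:
Dave-Carol-Eve-Karl-Alice: 2 + 6 + 11 + 12 = 31
Dave-Carol-Eve-Alice: 2 + 6 + 14 = 22
Dave-Judy-Karl-Alice: 8 + 3 + 12 = 23
Dave-Karl-Alice: 8 + 12 = 20
The minimum is 20.

20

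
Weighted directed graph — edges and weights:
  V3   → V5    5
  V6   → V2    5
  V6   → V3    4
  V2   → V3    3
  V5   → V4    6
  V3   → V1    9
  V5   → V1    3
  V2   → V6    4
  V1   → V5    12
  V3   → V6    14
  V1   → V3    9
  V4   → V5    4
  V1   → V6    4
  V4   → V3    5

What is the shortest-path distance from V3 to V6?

Routes from V3 to V6:
V3-V6: 14
V3-V5-V1-V6: 5 + 3 + 4 = 12
V3-V1-V6: 9 + 4 = 13
Shortest: 12.

12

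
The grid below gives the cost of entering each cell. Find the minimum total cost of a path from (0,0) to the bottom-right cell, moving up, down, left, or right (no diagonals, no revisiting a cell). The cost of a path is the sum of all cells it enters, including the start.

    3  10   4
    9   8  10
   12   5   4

Take r0c0 → r1c0 → r1c1 → r2c1 → r2c2 for a total of 3 + 9 + 8 + 5 + 4 = 29.

29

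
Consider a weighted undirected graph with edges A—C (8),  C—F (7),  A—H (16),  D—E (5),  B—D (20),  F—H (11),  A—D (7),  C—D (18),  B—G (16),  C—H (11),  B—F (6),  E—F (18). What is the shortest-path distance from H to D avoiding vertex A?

Comparing a few candidate routes:
H→F→C→D: 11 + 7 + 18 = 36
H→F→E→D: 11 + 18 + 5 = 34
H→F→B→D: 11 + 6 + 20 = 37
H→C→F→E→D: 11 + 7 + 18 + 5 = 41
H→C→D: 11 + 18 = 29
The minimum is 29.

29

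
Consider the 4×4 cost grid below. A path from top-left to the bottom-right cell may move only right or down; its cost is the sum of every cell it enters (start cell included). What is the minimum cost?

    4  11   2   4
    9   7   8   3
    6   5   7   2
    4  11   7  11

37

One optimal route is [0,0] → [0,1] → [0,2] → [0,3] → [1,3] → [2,3] → [3,3].
Its cost is 4 + 11 + 2 + 4 + 3 + 2 + 11 = 37.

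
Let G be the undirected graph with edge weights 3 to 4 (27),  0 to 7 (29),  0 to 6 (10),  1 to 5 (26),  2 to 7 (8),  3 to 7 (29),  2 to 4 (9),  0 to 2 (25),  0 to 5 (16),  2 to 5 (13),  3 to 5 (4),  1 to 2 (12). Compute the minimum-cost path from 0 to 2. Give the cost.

Some routes from 0 to 2:
0 -> 5 -> 1 -> 2: 16 + 26 + 12 = 54
0 -> 7 -> 2: 29 + 8 = 37
0 -> 5 -> 2: 16 + 13 = 29
0 -> 2: 25
Shortest: 25.

25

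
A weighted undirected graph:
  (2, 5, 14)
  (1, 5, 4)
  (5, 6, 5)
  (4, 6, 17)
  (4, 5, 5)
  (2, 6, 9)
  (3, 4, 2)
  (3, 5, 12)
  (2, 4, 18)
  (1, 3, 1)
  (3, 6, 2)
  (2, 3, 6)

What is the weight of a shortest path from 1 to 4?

3

Some routes from 1 to 4:
1→5→3→4: 4 + 12 + 2 = 18
1→3→5→4: 1 + 12 + 5 = 18
1→3→6→5→4: 1 + 2 + 5 + 5 = 13
1→5→4: 4 + 5 = 9
1→3→4: 1 + 2 = 3
1→5→6→3→4: 4 + 5 + 2 + 2 = 13
Best route has total 3.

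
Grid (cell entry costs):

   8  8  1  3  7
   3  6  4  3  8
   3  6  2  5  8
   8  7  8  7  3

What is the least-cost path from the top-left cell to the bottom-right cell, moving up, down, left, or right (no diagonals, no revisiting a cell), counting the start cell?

One optimal route is (0,0) → (1,0) → (2,0) → (2,1) → (2,2) → (2,3) → (3,3) → (3,4).
Its cost is 8 + 3 + 3 + 6 + 2 + 5 + 7 + 3 = 37.

37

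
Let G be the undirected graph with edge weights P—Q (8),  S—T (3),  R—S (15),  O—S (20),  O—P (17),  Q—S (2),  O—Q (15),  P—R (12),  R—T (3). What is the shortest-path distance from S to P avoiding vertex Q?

Routes from S to P avoiding Q:
S - T - R - P: 3 + 3 + 12 = 18
S - O - P: 20 + 17 = 37
S - R - P: 15 + 12 = 27
Shortest: 18.

18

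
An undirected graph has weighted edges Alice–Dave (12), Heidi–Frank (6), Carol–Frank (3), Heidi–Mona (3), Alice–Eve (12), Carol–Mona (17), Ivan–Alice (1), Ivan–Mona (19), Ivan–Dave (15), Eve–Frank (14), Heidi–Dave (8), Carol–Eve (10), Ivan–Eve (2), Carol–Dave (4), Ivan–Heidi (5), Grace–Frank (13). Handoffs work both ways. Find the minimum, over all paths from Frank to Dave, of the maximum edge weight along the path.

Checking several routes:
Frank - Heidi - Ivan - Eve - Carol - Dave: max(6, 5, 2, 10, 4) = 10
Frank - Heidi - Dave: max(6, 8) = 8
Frank - Carol - Dave: max(3, 4) = 4
Best route has worst link 4.

4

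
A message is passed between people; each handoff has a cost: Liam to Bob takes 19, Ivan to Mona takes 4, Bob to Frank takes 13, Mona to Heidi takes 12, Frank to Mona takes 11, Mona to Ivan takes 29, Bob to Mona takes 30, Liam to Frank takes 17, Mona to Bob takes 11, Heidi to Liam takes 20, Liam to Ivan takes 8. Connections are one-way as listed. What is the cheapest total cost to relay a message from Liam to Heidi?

Routes from Liam to Heidi:
Liam - Bob - Mona - Heidi: 19 + 30 + 12 = 61
Liam - Frank - Mona - Heidi: 17 + 11 + 12 = 40
Liam - Bob - Frank - Mona - Heidi: 19 + 13 + 11 + 12 = 55
Liam - Ivan - Mona - Heidi: 8 + 4 + 12 = 24
The minimum is 24.

24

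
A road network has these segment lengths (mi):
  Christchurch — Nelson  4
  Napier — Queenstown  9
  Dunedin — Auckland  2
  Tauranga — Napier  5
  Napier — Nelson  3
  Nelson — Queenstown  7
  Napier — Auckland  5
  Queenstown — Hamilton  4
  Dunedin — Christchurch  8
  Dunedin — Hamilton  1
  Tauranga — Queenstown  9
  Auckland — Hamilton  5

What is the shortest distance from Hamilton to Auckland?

3

A few of the Hamilton→Auckland routes:
Hamilton - Dunedin - Auckland: 1 + 2 = 3
Hamilton - Queenstown - Nelson - Napier - Auckland: 4 + 7 + 3 + 5 = 19
Hamilton - Auckland: 5
Hamilton - Queenstown - Napier - Auckland: 4 + 9 + 5 = 18
Best route has total 3 mi.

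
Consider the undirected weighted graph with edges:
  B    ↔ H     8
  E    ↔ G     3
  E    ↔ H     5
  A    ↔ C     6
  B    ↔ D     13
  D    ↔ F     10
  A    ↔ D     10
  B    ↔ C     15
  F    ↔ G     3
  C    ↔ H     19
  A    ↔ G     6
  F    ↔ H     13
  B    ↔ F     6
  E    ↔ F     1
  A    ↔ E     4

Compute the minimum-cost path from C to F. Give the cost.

Comparing a few candidate routes:
C-A-E-G-F: 6 + 4 + 3 + 3 = 16
C-A-G-E-F: 6 + 6 + 3 + 1 = 16
C-A-G-F: 6 + 6 + 3 = 15
C-B-F: 15 + 6 = 21
C-A-E-F: 6 + 4 + 1 = 11
The minimum is 11.

11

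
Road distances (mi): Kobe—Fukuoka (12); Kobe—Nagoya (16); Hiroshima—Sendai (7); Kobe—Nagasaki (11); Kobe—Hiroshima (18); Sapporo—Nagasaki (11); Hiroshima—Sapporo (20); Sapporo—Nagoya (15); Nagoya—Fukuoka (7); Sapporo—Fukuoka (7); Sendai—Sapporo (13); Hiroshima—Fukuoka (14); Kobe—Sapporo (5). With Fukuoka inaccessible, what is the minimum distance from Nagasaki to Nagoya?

26

A few of the Nagasaki→Nagoya routes:
Nagasaki -> Kobe -> Nagoya: 11 + 16 = 27
Nagasaki -> Kobe -> Sapporo -> Nagoya: 11 + 5 + 15 = 31
Nagasaki -> Kobe -> Hiroshima -> Sapporo -> Nagoya: 11 + 18 + 20 + 15 = 64
Nagasaki -> Sapporo -> Nagoya: 11 + 15 = 26
Nagasaki -> Sapporo -> Kobe -> Nagoya: 11 + 5 + 16 = 32
Shortest: 26 mi.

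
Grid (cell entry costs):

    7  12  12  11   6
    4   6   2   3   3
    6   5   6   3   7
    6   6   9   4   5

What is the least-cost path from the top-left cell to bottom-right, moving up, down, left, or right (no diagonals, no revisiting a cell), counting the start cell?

Best path: [0,0] -> [1,0] -> [1,1] -> [1,2] -> [1,3] -> [2,3] -> [3,3] -> [3,4]
Cost: 7 + 4 + 6 + 2 + 3 + 3 + 4 + 5 = 34

34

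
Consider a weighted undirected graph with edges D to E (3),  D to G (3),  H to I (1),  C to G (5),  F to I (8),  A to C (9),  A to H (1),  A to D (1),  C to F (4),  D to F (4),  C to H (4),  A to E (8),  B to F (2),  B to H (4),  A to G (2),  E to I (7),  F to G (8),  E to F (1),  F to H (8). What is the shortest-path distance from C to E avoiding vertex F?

Some routes from C to E avoiding F:
C - H - A - D - E: 4 + 1 + 1 + 3 = 9
C - H - I - E: 4 + 1 + 7 = 12
C - G - D - E: 5 + 3 + 3 = 11
C - G - A - D - E: 5 + 2 + 1 + 3 = 11
The minimum is 9.

9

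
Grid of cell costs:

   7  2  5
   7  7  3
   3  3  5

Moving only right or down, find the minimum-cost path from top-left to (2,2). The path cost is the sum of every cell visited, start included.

22

Take r0c0 -> r0c1 -> r0c2 -> r1c2 -> r2c2 for a total of 7 + 2 + 5 + 3 + 5 = 22.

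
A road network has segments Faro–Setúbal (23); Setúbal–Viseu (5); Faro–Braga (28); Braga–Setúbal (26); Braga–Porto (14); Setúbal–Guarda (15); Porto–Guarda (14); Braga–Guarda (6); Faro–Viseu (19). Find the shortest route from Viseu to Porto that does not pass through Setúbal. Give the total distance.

Paths from Viseu to Porto avoiding Setúbal:
Viseu-Faro-Braga-Porto: 19 + 28 + 14 = 61
Viseu-Faro-Braga-Guarda-Porto: 19 + 28 + 6 + 14 = 67
Best route has total 61 mi.

61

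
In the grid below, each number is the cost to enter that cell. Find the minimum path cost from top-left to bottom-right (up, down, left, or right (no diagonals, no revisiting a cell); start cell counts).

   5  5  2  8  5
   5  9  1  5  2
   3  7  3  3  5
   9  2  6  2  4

Best path: (0,0) (0,1) (0,2) (1,2) (2,2) (2,3) (3,3) (3,4)
Cost: 5 + 5 + 2 + 1 + 3 + 3 + 2 + 4 = 25

25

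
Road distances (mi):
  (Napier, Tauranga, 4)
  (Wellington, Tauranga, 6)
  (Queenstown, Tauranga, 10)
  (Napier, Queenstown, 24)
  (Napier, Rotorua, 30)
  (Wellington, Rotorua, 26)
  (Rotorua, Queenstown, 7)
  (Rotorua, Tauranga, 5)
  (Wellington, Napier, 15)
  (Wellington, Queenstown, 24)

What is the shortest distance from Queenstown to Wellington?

Checking several routes:
Queenstown-Tauranga-Wellington: 10 + 6 = 16
Queenstown-Rotorua-Tauranga-Wellington: 7 + 5 + 6 = 18
Queenstown-Wellington: 24
Best route has total 16 mi.

16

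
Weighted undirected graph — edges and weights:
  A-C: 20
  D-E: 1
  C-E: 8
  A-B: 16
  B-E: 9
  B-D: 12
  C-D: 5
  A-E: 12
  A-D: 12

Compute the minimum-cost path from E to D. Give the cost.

Comparing a few candidate routes:
E -> C -> D: 8 + 5 = 13
E -> D: 1
E -> A -> C -> D: 12 + 20 + 5 = 37
E -> B -> A -> D: 9 + 16 + 12 = 37
E -> A -> D: 12 + 12 = 24
E -> B -> D: 9 + 12 = 21
Best route has total 1.

1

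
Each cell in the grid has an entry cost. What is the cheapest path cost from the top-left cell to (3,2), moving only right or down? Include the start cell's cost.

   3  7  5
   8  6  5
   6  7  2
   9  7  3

Path r0c0 r0c1 r0c2 r1c2 r2c2 r3c2: 3 + 7 + 5 + 5 + 2 + 3 = 25.

25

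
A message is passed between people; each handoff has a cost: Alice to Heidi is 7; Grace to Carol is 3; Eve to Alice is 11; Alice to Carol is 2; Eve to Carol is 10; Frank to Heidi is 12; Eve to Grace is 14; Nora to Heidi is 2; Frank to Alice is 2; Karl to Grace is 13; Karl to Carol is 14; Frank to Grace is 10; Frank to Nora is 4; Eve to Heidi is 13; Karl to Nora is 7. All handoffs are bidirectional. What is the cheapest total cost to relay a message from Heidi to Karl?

A few of the Heidi→Karl routes:
Heidi - Frank - Nora - Karl: 12 + 4 + 7 = 23
Heidi - Alice - Carol - Karl: 7 + 2 + 14 = 23
Heidi - Nora - Karl: 2 + 7 = 9
Heidi - Alice - Carol - Grace - Karl: 7 + 2 + 3 + 13 = 25
Heidi - Nora - Frank - Alice - Carol - Karl: 2 + 4 + 2 + 2 + 14 = 24
Heidi - Alice - Frank - Nora - Karl: 7 + 2 + 4 + 7 = 20
The minimum is 9.

9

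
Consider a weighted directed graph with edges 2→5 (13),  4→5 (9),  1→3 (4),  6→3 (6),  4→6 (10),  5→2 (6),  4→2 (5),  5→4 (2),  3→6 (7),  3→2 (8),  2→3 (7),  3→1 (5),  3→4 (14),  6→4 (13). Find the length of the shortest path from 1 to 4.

18

Paths from 1 to 4:
1 -> 3 -> 4: 4 + 14 = 18
1 -> 3 -> 2 -> 5 -> 4: 4 + 8 + 13 + 2 = 27
1 -> 3 -> 6 -> 4: 4 + 7 + 13 = 24
The minimum is 18.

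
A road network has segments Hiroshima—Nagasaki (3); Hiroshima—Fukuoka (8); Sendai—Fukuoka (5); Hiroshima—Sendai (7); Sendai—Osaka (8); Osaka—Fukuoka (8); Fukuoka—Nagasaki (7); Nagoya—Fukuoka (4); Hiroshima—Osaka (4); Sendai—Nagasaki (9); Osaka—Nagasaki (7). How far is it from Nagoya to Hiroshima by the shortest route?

12

Checking several routes:
Nagoya - Fukuoka - Osaka - Hiroshima: 4 + 8 + 4 = 16
Nagoya - Fukuoka - Hiroshima: 4 + 8 = 12
Nagoya - Fukuoka - Nagasaki - Hiroshima: 4 + 7 + 3 = 14
Shortest: 12 km.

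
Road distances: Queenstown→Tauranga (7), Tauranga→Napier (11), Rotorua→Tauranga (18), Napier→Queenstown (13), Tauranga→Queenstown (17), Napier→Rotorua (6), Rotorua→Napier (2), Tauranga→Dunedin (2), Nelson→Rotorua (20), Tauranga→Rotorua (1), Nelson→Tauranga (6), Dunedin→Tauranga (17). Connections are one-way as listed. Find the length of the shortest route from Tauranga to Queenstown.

Candidate routes:
Tauranga → Napier → Queenstown: 11 + 13 = 24
Tauranga → Rotorua → Napier → Queenstown: 1 + 2 + 13 = 16
Tauranga → Queenstown: 17
Shortest: 16.

16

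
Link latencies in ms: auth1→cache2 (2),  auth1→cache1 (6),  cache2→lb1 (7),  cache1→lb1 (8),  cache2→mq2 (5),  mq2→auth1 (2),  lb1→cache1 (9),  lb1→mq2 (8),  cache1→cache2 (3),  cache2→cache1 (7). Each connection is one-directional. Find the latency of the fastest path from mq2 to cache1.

8

Candidate routes:
mq2→auth1→cache2→cache1: 2 + 2 + 7 = 11
mq2→auth1→cache2→lb1→cache1: 2 + 2 + 7 + 9 = 20
mq2→auth1→cache1: 2 + 6 = 8
Best route has total 8 ms.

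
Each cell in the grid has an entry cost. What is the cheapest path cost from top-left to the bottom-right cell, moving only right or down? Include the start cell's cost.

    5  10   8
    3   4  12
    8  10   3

Cheapest: [0,0] -> [1,0] -> [1,1] -> [2,1] -> [2,2]
  5 + 3 + 4 + 10 + 3 = 25
For comparison, the top-then-right route costs 38.

25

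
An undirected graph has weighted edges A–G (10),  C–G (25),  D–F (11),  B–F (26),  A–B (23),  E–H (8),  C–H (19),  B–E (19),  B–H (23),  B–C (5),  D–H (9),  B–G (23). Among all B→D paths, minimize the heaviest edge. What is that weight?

A few of the B→D routes:
B - E - H - D: max(19, 8, 9) = 19
B - C - H - D: max(5, 19, 9) = 19
B - H - D: max(23, 9) = 23
Best route has worst link 19.

19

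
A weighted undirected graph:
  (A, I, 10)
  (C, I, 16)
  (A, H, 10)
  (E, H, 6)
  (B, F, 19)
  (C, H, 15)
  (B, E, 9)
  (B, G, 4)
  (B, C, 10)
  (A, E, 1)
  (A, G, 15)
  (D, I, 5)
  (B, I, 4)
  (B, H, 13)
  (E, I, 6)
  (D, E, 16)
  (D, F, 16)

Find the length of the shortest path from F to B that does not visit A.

19

Comparing a few candidate routes:
F-B: 19
F-D-I-E-B: 16 + 5 + 6 + 9 = 36
F-D-E-B: 16 + 16 + 9 = 41
F-D-I-B: 16 + 5 + 4 = 25
F-D-E-I-B: 16 + 16 + 6 + 4 = 42
Best route has total 19.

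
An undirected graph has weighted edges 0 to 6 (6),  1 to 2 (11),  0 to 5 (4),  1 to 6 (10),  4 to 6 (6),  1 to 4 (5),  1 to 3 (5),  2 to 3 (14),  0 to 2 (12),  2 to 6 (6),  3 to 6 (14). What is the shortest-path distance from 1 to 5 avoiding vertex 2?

Paths from 1 to 5 avoiding 2:
1→4→6→0→5: 5 + 6 + 6 + 4 = 21
1→3→6→0→5: 5 + 14 + 6 + 4 = 29
1→6→0→5: 10 + 6 + 4 = 20
Best route has total 20.

20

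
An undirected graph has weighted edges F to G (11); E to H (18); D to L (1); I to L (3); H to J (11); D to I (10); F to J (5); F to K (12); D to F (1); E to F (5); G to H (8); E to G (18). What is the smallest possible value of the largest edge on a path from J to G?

Checking several routes:
J→H→E→G: max(11, 18, 18) = 18
J→F→G: max(5, 11) = 11
J→F→E→H→G: max(5, 5, 18, 8) = 18
J→H→G: max(11, 8) = 11
J→H→E→F→G: max(11, 18, 5, 11) = 18
The minimum achievable maximum is 11.

11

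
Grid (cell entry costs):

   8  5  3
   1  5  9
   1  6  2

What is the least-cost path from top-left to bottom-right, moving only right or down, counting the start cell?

18

Best path: (0,0) (1,0) (2,0) (2,1) (2,2)
Cost: 8 + 1 + 1 + 6 + 2 = 18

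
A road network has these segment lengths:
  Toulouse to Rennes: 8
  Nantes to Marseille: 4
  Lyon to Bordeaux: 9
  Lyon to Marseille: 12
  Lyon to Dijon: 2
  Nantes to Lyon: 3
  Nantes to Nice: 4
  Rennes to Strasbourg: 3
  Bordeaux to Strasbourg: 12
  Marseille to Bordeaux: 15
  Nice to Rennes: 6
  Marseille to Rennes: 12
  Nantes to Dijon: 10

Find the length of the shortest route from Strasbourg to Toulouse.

11

Comparing a few candidate routes:
Strasbourg→Rennes→Toulouse: 3 + 8 = 11
Strasbourg→Bordeaux→Lyon→Nantes→Nice→Rennes→Toulouse: 12 + 9 + 3 + 4 + 6 + 8 = 42
Strasbourg→Bordeaux→Lyon→Nantes→Marseille→Rennes→Toulouse: 12 + 9 + 3 + 4 + 12 + 8 = 48
Strasbourg→Bordeaux→Marseille→Nantes→Nice→Rennes→Toulouse: 12 + 15 + 4 + 4 + 6 + 8 = 49
Strasbourg→Bordeaux→Marseille→Rennes→Toulouse: 12 + 15 + 12 + 8 = 47
Best route has total 11.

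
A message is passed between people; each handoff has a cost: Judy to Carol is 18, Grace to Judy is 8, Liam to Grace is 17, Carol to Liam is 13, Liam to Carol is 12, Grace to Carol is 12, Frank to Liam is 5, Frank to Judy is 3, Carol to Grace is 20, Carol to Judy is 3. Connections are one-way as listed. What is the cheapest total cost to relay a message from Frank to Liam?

Candidate routes:
Frank - Liam: 5
Frank - Judy - Carol - Liam: 3 + 18 + 13 = 34
Best route has total 5.

5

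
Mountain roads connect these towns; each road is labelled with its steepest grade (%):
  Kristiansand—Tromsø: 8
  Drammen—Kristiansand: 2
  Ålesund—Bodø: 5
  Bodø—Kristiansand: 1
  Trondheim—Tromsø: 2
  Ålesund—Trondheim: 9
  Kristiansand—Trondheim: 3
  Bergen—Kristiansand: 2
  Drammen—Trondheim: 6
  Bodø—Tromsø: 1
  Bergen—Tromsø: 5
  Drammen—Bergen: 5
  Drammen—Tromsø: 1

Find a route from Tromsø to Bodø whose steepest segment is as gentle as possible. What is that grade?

Checking several routes:
Tromsø -> Bodø: max(1) = 1
Tromsø -> Bergen -> Drammen -> Kristiansand -> Bodø: max(5, 5, 2, 1) = 5
Tromsø -> Drammen -> Kristiansand -> Bodø: max(1, 2, 1) = 2
Tromsø -> Trondheim -> Kristiansand -> Bodø: max(2, 3, 1) = 3
Tromsø -> Drammen -> Bergen -> Kristiansand -> Bodø: max(1, 5, 2, 1) = 5
Smallest bottleneck: 1%.

1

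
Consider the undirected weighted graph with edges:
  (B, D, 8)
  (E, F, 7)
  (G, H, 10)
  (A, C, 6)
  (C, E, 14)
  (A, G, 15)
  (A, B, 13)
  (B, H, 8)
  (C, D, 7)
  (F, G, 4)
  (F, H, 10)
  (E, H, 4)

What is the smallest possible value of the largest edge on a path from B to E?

8

Checking several routes:
B-D-C-E: max(8, 7, 14) = 14
B-H-G-F-E: max(8, 10, 4, 7) = 10
B-H-F-E: max(8, 10, 7) = 10
B-H-E: max(8, 4) = 8
Smallest bottleneck: 8.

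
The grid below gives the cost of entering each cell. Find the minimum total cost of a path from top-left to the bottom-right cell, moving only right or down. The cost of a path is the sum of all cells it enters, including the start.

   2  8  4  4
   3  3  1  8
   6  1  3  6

Best path: [0,0] [1,0] [1,1] [1,2] [2,2] [2,3]
Cost: 2 + 3 + 3 + 1 + 3 + 6 = 18
For comparison, the top-then-right route costs 32.

18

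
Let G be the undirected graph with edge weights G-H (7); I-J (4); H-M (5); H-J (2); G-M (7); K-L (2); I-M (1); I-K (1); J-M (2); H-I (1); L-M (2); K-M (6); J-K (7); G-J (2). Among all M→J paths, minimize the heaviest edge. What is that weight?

Comparing a few candidate routes:
M -> L -> K -> I -> J: max(2, 2, 1, 4) = 4
M -> L -> K -> I -> H -> J: max(2, 2, 1, 1, 2) = 2
M -> I -> H -> J: max(1, 1, 2) = 2
M -> J: max(2) = 2
Best route has worst link 2.

2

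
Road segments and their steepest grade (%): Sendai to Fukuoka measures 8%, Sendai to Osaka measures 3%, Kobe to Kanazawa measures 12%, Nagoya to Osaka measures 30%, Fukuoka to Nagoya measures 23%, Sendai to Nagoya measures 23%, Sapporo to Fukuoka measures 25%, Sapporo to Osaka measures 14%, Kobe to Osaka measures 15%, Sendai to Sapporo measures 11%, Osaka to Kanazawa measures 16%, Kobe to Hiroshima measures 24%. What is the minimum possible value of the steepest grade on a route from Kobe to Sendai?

15

Comparing a few candidate routes:
Kobe→Osaka→Sendai: max(15, 3) = 15
Kobe→Osaka→Sapporo→Sendai: max(15, 14, 11) = 15
Kobe→Kanazawa→Osaka→Sendai: max(12, 16, 3) = 16
Kobe→Osaka→Sapporo→Fukuoka→Sendai: max(15, 14, 25, 8) = 25
Kobe→Osaka→Sapporo→Fukuoka→Nagoya→Sendai: max(15, 14, 25, 23, 23) = 25
Kobe→Kanazawa→Osaka→Sapporo→Sendai: max(12, 16, 14, 11) = 16
The minimum achievable maximum is 15%.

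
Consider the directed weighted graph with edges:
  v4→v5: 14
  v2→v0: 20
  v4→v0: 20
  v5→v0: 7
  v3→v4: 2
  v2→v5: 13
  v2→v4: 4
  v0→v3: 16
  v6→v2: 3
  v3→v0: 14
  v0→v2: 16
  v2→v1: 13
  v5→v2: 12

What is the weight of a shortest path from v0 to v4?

Routes from v0 to v4:
v0-v2-v4: 16 + 4 = 20
v0-v3-v4: 16 + 2 = 18
The minimum is 18.

18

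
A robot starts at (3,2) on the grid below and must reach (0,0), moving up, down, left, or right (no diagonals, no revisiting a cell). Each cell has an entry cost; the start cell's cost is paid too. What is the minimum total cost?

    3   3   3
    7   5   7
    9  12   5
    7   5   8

29

Take (3,2) (2,2) (1,2) (0,2) (0,1) (0,0) for a total of 8 + 5 + 7 + 3 + 3 + 3 = 29.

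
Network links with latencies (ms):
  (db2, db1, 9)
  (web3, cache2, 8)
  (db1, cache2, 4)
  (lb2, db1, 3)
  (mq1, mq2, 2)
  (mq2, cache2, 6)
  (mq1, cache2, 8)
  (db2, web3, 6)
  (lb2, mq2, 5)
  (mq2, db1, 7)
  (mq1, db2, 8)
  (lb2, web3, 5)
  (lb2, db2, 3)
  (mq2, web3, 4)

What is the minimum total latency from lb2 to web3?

Some routes from lb2 to web3:
lb2-web3: 5
lb2-mq2-web3: 5 + 4 = 9
lb2-db1-mq2-web3: 3 + 7 + 4 = 14
lb2-db2-web3: 3 + 6 = 9
lb2-db1-cache2-web3: 3 + 4 + 8 = 15
The minimum is 5 ms.

5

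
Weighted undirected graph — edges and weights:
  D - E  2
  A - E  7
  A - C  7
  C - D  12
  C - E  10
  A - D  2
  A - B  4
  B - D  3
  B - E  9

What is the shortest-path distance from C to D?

9

Comparing a few candidate routes:
C → D: 12
C → A → D: 7 + 2 = 9
C → E → D: 10 + 2 = 12
Shortest: 9.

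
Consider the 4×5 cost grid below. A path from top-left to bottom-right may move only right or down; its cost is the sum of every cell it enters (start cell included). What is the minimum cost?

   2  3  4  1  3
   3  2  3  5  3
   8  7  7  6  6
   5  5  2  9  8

30

Best path: (0,0) (0,1) (0,2) (0,3) (0,4) (1,4) (2,4) (3,4)
Cost: 2 + 3 + 4 + 1 + 3 + 3 + 6 + 8 = 30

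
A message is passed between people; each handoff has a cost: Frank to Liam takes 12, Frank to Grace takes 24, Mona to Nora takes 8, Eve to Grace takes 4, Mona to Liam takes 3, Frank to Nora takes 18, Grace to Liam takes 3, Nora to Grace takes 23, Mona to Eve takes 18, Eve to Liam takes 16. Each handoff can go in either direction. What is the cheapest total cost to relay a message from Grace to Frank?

A few of the Grace→Frank routes:
Grace → Eve → Liam → Frank: 4 + 16 + 12 = 32
Grace → Liam → Frank: 3 + 12 = 15
Grace → Frank: 24
The minimum is 15.

15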